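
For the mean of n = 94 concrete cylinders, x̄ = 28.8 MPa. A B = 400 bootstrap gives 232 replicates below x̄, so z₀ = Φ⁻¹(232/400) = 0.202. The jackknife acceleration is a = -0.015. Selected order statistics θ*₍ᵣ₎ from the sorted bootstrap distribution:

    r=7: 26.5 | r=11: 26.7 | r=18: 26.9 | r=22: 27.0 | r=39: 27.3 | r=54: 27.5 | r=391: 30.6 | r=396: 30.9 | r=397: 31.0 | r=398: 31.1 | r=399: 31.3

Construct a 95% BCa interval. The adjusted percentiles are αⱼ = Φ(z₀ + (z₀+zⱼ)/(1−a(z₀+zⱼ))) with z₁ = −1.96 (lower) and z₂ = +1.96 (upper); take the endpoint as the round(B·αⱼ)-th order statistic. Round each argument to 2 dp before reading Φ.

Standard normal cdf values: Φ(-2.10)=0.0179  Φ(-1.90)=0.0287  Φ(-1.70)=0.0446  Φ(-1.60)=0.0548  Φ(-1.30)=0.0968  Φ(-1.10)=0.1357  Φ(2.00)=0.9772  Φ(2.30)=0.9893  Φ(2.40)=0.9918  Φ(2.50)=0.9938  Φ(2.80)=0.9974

(27.0, 30.9)

Lower: z₀ + z₁ = 0.202 + (-1.960) = -1.758; 1 − a(z₀+z₁) = 1 − (-0.015)(-1.758) = 0.9736; argument = 0.202 + (-1.758)/0.9736 = -1.6036 → -1.60.
α₁ = Φ(-1.60) = 0.0548; rank = round(400 × 0.0548) = 22; θ*₍22₎ = 27.0.
Upper: z₀ + z₂ = 2.162; 1 − a(z₀+z₂) = 1.0324; argument = 2.2961 → 2.30; α₂ = 0.9893; rank = 396; θ*₍396₎ = 30.9.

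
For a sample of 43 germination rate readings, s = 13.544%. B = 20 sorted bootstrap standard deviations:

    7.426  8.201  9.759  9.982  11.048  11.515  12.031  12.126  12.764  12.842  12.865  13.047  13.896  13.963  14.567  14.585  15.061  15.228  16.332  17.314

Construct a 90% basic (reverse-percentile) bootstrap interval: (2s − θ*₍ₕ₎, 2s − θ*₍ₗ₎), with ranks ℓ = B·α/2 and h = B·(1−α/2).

(10.756, 19.662)

Percentile endpoints at ranks 1 and 19: θ*₍1₎ = 7.426, θ*₍19₎ = 16.332.
Basic interval reflects these around s:
  lower = 2 × 13.544 − 16.332 = 10.756
  upper = 2 × 13.544 − 7.426 = 19.662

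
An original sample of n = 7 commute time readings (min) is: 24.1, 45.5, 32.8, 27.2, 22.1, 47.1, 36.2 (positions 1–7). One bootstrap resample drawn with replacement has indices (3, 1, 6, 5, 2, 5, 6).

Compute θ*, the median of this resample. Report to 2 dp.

Resample values: 32.8, 24.1, 47.1, 22.1, 45.5, 22.1, 47.1.
Sorted: 22.1, 22.1, 24.1, 32.8, 45.5, 47.1, 47.1
Median = middle value = 32.80

θ* = 32.80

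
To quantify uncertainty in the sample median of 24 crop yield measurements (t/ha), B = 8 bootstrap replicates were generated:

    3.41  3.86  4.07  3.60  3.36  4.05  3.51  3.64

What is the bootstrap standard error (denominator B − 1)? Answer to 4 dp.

Bootstrap SE is the standard deviation of the 8 replicate medians.
Mean of replicates: (3.41 + 3.86 + 4.07 + 3.60 + 3.36 + 4.05 + 3.51 + 3.64) / 8 = 29.50000 / 8 = 3.68750
Sum of squared deviations: (−0.27750)² + (+0.17250)² + (+0.38250)² + (−0.08750)² + (−0.32750)² + (+0.36250)² + (−0.17750)² + (−0.04750)² = 0.53315
Variance = 0.53315 / 7 = 0.07616
SE* = √0.07616

SE* = 0.2760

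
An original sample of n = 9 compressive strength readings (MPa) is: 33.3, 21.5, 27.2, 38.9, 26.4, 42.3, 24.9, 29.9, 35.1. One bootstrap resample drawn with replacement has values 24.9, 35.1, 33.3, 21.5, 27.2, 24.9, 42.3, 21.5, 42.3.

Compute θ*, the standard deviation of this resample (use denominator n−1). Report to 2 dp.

θ* = 8.24

Mean = 30.3333; sum of squared deviations = 542.8400
s² = 542.8400 / 8 = 67.8550
s = √67.8550 = 8.24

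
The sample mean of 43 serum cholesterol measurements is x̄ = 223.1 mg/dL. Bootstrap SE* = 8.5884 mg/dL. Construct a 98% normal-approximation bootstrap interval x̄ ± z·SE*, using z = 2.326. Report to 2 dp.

Margin = 2.326 × 8.5884 = 19.977
Interval: 223.1 ± 19.977

(203.12, 243.08)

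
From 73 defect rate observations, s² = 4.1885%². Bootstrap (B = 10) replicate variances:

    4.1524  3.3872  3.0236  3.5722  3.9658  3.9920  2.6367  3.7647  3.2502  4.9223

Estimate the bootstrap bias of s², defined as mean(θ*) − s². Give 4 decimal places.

bias = −0.5218

mean(θ*) = (4.1524 + 3.3872 + 3.0236 + 3.5722 + 3.9658 + 3.9920 + 2.6367 + 3.7647 + 3.2502 + 4.9223) / 10 = 3.66671
bias = 3.66671 − 4.1885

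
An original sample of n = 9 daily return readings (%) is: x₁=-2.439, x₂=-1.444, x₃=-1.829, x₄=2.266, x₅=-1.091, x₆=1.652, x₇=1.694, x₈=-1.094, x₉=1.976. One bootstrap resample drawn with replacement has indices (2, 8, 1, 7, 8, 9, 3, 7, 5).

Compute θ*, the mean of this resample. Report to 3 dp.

Resample values: -1.444, -1.094, -2.439, 1.694, -1.094, 1.976, -1.829, 1.694, -1.091.
Mean = ((-1.444) + (-1.094) + (-2.439) + 1.694 + (-1.094) + 1.976 + (-1.829) + 1.694 + (-1.091)) / 9 = -3.6270 / 9 = -0.403

θ* = -0.403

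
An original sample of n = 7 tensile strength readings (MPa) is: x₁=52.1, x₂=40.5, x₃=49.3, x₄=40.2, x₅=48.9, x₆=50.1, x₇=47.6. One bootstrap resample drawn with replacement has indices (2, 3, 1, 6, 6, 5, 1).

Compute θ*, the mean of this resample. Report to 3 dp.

θ* = 49.014

Resample values: 40.5, 49.3, 52.1, 50.1, 50.1, 48.9, 52.1.
Mean = (40.5 + 49.3 + 52.1 + 50.1 + 50.1 + 48.9 + 52.1) / 7 = 343.10 / 7 = 49.014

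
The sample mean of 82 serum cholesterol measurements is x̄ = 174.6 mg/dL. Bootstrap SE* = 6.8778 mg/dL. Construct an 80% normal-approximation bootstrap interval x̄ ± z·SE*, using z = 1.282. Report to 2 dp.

Margin = 1.282 × 6.8778 = 8.817
Interval: 174.6 ± 8.817

(165.78, 183.42)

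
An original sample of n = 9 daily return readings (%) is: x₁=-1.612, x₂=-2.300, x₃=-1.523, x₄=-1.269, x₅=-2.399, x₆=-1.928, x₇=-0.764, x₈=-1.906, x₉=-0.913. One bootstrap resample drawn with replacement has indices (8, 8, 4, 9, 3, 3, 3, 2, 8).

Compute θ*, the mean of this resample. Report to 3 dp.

θ* = -1.641

Resample values: -1.906, -1.906, -1.269, -0.913, -1.523, -1.523, -1.523, -2.300, -1.906.
Mean = ((-1.906) + (-1.906) + (-1.269) + (-0.913) + (-1.523) + (-1.523) + (-1.523) + (-2.300) + (-1.906)) / 9 = -14.7690 / 9 = -1.641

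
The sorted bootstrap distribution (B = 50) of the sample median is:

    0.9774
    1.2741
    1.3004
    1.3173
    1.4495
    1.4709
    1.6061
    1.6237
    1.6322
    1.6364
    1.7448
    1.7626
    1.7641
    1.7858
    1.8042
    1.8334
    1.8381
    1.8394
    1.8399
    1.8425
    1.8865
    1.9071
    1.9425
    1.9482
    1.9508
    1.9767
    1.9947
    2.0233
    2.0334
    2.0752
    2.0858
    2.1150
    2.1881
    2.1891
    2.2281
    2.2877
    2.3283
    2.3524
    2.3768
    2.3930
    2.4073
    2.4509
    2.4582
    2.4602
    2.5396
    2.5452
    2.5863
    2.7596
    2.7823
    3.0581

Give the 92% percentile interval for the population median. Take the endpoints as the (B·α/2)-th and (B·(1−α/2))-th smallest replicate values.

α = 0.08; lower rank = 50 × 0.040 = 2; upper rank = 50 × 0.960 = 48.
The 2nd smallest replicate is 1.2741; the 48th is 2.7596.

(1.2741, 2.7596)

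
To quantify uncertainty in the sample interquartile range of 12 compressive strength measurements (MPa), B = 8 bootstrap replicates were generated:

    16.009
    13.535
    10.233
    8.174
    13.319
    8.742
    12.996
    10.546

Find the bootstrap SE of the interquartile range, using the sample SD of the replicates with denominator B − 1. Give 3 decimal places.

Bootstrap SE is the standard deviation of the 8 replicate interquartile ranges.
Mean of replicates: (16.009 + 13.535 + 10.233 + 8.174 + 13.319 + 8.742 + 12.996 + 10.546) / 8 = 93.5540 / 8 = 11.6943
Sum of squared deviations: (+4.3148)² + (+1.8407)² + (−1.4612)² + (−3.5203)² + (+1.6248)² + (−2.9522)² + (+1.3018)² + (−1.1483)² = 50.9015
Variance = 50.9015 / 7 = 7.2716
SE* = √7.2716

SE* = 2.697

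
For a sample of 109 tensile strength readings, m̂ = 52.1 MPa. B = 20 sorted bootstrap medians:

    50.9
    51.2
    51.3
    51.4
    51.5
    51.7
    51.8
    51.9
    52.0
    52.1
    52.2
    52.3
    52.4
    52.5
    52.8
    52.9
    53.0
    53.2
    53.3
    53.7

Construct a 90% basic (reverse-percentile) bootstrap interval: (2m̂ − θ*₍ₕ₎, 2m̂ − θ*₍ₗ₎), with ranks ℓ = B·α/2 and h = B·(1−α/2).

Percentile endpoints at ranks 1 and 19: θ*₍1₎ = 50.9, θ*₍19₎ = 53.3.
Basic interval reflects these around m̂:
  lower = 2 × 52.1 − 53.3 = 50.9
  upper = 2 × 52.1 − 50.9 = 53.3

(50.9, 53.3)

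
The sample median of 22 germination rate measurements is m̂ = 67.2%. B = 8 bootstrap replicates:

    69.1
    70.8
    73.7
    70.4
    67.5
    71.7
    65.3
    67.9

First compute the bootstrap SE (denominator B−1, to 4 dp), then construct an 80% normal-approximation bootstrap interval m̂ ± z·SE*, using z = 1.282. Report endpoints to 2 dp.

(63.80, 70.60)

Mean of replicates = 69.5500; sum of squared deviations = 49.3200; SE* = √(49.3200/7) = 2.6544
Margin = 1.282 × 2.6544 = 3.403
Interval: 67.2 ± 3.403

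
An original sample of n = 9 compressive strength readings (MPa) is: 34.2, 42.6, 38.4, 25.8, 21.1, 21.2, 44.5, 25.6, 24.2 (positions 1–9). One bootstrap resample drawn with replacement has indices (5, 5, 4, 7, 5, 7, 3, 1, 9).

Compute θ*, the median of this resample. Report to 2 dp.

Resample values: 21.1, 21.1, 25.8, 44.5, 21.1, 44.5, 38.4, 34.2, 24.2.
Sorted: 21.1, 21.1, 21.1, 24.2, 25.8, 34.2, 38.4, 44.5, 44.5
Median = middle value = 25.80

θ* = 25.80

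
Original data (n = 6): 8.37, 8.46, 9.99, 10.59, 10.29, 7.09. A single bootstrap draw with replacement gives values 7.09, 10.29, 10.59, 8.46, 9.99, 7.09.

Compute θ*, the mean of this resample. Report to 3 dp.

θ* = 8.918

Mean = (7.09 + 10.29 + 10.59 + 8.46 + 9.99 + 7.09) / 6 = 53.510 / 6 = 8.918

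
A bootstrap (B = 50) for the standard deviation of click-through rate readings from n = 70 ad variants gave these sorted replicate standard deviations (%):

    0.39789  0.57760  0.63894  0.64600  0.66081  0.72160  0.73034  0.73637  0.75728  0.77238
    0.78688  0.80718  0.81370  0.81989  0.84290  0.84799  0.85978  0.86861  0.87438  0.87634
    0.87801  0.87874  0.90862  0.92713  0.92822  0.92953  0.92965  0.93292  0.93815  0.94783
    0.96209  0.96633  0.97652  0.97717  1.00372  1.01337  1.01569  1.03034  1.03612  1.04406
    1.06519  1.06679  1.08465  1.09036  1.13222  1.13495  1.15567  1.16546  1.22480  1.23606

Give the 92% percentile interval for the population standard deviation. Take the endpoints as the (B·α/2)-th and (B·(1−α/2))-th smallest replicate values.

α = 0.08; lower rank = 50 × 0.040 = 2; upper rank = 50 × 0.960 = 48.
The 2nd smallest replicate is 0.57760; the 48th is 1.16546.

(0.57760, 1.16546)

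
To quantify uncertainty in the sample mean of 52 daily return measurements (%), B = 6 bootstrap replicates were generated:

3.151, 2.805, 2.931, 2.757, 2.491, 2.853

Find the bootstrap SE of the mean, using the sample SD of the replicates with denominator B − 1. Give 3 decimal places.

SE* = 0.217

Bootstrap SE is the standard deviation of the 6 replicate means.
Mean of replicates: (3.151 + 2.805 + 2.931 + 2.757 + 2.491 + 2.853) / 6 = 16.9880 / 6 = 2.8313
Sum of squared deviations: (+0.3197)² + (−0.0263)² + (+0.0997)² + (−0.0743)² + (−0.3403)² + (+0.0217)² = 0.2346
Variance = 0.2346 / 5 = 0.0469
SE* = √0.0469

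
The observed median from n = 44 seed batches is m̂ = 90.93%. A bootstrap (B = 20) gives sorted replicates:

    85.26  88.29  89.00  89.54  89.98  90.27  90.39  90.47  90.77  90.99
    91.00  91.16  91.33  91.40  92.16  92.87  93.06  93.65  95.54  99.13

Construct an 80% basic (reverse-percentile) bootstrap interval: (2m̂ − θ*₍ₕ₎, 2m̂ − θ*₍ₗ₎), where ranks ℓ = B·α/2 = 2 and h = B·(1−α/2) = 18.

Percentile endpoints at ranks 2 and 18: θ*₍2₎ = 88.29, θ*₍18₎ = 93.65.
Basic interval reflects these around m̂:
  lower = 2 × 90.93 − 93.65 = 88.21
  upper = 2 × 90.93 − 88.29 = 93.57

(88.21, 93.57)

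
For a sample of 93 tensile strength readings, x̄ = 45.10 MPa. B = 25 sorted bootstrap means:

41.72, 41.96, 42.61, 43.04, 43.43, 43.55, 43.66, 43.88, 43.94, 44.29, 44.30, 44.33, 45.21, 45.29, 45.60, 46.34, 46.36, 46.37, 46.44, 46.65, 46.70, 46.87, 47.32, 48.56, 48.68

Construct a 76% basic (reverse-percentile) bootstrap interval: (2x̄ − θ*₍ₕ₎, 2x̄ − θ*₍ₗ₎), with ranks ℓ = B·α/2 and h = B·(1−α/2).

Percentile endpoints at ranks 3 and 22: θ*₍3₎ = 42.61, θ*₍22₎ = 46.87.
Basic interval reflects these around x̄:
  lower = 2 × 45.10 − 46.87 = 43.33
  upper = 2 × 45.10 − 42.61 = 47.59

(43.33, 47.59)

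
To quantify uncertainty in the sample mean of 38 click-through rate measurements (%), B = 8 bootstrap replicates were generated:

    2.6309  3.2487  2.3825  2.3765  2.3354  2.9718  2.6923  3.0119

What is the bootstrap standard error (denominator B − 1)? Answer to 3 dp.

SE* = 0.341

Bootstrap SE is the standard deviation of the 8 replicate means.
Mean of replicates: (2.6309 + 3.2487 + 2.3825 + 2.3765 + 2.3354 + 2.9718 + 2.6923 + 3.0119) / 8 = 21.65000 / 8 = 2.70625
Sum of squared deviations: (−0.07535)² + (+0.54245)² + (−0.32375)² + (−0.32975)² + (−0.37085)² + (+0.26555)² + (−0.01395)² + (+0.30565)² = 0.81514
Variance = 0.81514 / 7 = 0.11645
SE* = √0.11645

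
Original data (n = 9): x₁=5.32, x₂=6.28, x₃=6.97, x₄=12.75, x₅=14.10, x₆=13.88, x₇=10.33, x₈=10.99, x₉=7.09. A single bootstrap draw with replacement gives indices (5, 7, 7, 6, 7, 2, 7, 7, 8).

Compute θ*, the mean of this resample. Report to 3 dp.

θ* = 10.767

Resample values: 14.10, 10.33, 10.33, 13.88, 10.33, 6.28, 10.33, 10.33, 10.99.
Mean = (14.10 + 10.33 + 10.33 + 13.88 + 10.33 + 6.28 + 10.33 + 10.33 + 10.99) / 9 = 96.900 / 9 = 10.767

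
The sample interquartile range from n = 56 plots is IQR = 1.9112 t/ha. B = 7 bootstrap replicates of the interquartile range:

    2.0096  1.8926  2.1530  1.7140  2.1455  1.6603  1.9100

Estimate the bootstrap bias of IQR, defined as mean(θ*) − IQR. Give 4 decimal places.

mean(θ*) = (2.0096 + 1.8926 + 2.1530 + 1.7140 + 2.1455 + 1.6603 + 1.9100) / 7 = 1.92643
bias = 1.92643 − 1.9112

bias = +0.0152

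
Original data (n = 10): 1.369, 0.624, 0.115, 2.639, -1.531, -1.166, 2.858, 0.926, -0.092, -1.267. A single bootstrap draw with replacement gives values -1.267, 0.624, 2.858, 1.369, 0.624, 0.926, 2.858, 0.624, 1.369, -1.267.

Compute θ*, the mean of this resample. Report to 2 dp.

θ* = 0.87

Mean = ((-1.267) + 0.624 + 2.858 + 1.369 + 0.624 + 0.926 + 2.858 + 0.624 + 1.369 + (-1.267)) / 10 = 8.7180 / 10 = 0.87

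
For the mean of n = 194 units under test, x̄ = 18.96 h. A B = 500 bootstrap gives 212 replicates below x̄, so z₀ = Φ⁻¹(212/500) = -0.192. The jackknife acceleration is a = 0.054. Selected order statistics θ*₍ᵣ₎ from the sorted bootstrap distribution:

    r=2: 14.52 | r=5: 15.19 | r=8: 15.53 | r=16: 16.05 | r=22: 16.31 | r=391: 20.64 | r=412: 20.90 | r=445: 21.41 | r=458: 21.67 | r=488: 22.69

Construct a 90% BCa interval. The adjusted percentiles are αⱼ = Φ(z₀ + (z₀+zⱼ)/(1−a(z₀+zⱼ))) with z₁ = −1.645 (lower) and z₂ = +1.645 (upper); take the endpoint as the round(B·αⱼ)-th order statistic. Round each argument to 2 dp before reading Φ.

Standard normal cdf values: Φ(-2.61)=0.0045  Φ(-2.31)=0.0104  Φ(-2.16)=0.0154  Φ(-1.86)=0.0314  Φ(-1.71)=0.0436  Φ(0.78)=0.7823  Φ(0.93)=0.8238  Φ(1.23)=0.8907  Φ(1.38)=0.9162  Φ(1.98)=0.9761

Lower: z₀ + z₁ = -0.192 + (-1.645) = -1.837; 1 − a(z₀+z₁) = 1 − (0.054)(-1.837) = 1.0992; argument = -0.192 + (-1.837)/1.0992 = -1.8632 → -1.86.
α₁ = Φ(-1.86) = 0.0314; rank = round(500 × 0.0314) = 16; θ*₍16₎ = 16.05.
Upper: z₀ + z₂ = 1.453; 1 − a(z₀+z₂) = 0.9215; argument = 1.3847 → 1.38; α₂ = 0.9162; rank = 458; θ*₍458₎ = 21.67.

(16.05, 21.67)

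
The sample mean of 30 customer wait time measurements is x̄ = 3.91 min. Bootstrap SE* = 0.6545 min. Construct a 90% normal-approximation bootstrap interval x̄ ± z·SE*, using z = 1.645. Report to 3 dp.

Margin = 1.645 × 0.6545 = 1.0767
Interval: 3.91 ± 1.0767

(2.833, 4.987)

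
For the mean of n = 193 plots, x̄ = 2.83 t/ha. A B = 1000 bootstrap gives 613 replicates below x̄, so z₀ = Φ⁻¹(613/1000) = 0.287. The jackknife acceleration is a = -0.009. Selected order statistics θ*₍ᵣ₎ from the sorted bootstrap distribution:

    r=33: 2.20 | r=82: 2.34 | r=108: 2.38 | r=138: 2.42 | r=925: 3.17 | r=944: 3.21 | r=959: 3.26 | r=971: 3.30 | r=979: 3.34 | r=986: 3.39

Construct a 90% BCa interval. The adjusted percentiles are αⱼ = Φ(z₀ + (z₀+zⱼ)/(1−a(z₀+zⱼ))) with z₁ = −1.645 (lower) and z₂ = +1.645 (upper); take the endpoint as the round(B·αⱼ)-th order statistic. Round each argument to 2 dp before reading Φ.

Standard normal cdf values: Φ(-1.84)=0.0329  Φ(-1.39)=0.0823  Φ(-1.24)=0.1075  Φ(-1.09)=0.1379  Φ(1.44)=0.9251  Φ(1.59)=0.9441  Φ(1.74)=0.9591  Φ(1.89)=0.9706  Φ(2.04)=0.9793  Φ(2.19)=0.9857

(2.42, 3.39)

Lower: z₀ + z₁ = 0.287 + (-1.645) = -1.358; 1 − a(z₀+z₁) = 1 − (-0.009)(-1.358) = 0.9878; argument = 0.287 + (-1.358)/0.9878 = -1.0878 → -1.09.
α₁ = Φ(-1.09) = 0.1379; rank = round(1000 × 0.1379) = 138; θ*₍138₎ = 2.42.
Upper: z₀ + z₂ = 1.932; 1 − a(z₀+z₂) = 1.0174; argument = 2.1860 → 2.19; α₂ = 0.9857; rank = 986; θ*₍986₎ = 3.39.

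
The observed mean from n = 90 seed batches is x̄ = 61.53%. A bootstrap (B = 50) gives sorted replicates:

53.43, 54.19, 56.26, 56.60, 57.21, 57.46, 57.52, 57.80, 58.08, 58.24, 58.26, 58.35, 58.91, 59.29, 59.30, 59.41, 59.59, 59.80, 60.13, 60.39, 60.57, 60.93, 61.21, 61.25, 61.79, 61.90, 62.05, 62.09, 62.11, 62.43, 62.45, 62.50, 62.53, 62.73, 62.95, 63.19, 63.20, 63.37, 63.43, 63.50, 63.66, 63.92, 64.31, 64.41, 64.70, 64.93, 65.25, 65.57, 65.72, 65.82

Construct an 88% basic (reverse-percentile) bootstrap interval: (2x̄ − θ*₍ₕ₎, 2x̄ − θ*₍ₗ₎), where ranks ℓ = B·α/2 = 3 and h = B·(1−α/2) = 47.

(57.81, 66.80)

Percentile endpoints at ranks 3 and 47: θ*₍3₎ = 56.26, θ*₍47₎ = 65.25.
Basic interval reflects these around x̄:
  lower = 2 × 61.53 − 65.25 = 57.81
  upper = 2 × 61.53 − 56.26 = 66.80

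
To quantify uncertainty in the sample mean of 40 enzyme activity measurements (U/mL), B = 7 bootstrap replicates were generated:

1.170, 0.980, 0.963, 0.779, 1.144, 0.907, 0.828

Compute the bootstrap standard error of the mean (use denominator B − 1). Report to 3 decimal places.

SE* = 0.148

Bootstrap SE is the standard deviation of the 7 replicate means.
Mean of replicates: (1.170 + 0.980 + 0.963 + 0.779 + 1.144 + 0.907 + 0.828) / 7 = 6.7710 / 7 = 0.9673
Sum of squared deviations: (+0.2027)² + (+0.0127)² + (−0.0043)² + (−0.1883)² + (+0.1767)² + (−0.0603)² + (−0.1393)² = 0.1310
Variance = 0.1310 / 6 = 0.0218
SE* = √0.0218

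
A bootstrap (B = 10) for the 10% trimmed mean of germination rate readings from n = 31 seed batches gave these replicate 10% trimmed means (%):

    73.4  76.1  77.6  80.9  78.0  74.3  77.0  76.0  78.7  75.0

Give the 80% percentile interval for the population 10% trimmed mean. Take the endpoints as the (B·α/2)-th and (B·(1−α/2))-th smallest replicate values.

(73.4, 78.7)

Sorted replicates: 73.4, 74.3, 75.0, 76.0, 76.1, 77.0, 77.6, 78.0, 78.7, 80.9
α = 0.20; lower rank = 10 × 0.100 = 1; upper rank = 10 × 0.900 = 9.
The 1st smallest replicate is 73.4; the 9th is 78.7.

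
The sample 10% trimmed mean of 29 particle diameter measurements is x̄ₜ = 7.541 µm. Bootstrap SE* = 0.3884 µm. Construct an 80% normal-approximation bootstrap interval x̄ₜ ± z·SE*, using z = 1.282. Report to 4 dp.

(7.0431, 8.0389)

Margin = 1.282 × 0.3884 = 0.49793
Interval: 7.541 ± 0.49793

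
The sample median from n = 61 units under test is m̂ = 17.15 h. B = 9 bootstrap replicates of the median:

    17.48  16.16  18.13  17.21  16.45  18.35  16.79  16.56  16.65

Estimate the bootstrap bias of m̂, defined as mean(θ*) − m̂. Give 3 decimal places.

mean(θ*) = (17.48 + 16.16 + 18.13 + 17.21 + 16.45 + 18.35 + 16.79 + 16.56 + 16.65) / 9 = 17.0867
bias = 17.0867 − 17.15

bias = −0.063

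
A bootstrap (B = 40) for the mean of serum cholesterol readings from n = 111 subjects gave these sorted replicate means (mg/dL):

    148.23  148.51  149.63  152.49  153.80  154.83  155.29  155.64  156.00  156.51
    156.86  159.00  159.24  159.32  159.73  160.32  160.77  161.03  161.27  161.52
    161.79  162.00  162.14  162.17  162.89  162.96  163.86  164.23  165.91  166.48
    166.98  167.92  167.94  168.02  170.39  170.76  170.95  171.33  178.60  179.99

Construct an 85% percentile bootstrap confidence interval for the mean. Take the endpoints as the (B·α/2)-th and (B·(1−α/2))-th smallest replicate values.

(149.63, 170.95)

α = 0.15; lower rank = 40 × 0.075 = 3; upper rank = 40 × 0.925 = 37.
The 3rd smallest replicate is 149.63; the 37th is 170.95.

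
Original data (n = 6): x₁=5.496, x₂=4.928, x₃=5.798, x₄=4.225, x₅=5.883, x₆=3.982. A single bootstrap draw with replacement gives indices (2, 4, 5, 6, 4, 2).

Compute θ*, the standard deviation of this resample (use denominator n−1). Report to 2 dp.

Resample values: 4.928, 4.225, 5.883, 3.982, 4.225, 4.928.
Mean = 4.6952; sum of squared deviations = 2.4701
s² = 2.4701 / 5 = 0.4940
s = √0.4940 = 0.70

θ* = 0.70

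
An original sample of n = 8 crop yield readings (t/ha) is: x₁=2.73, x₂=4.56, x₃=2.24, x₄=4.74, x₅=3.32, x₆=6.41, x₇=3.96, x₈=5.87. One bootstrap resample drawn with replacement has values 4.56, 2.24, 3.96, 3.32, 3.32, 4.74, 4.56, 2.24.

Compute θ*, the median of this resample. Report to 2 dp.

Sorted: 2.24, 2.24, 3.32, 3.32, 3.96, 4.56, 4.56, 4.74
Median = average of the two middle values = 3.64

θ* = 3.64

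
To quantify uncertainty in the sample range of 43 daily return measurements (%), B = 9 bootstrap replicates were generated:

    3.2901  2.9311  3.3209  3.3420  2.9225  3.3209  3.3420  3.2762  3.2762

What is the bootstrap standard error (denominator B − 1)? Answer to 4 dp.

Bootstrap SE is the standard deviation of the 9 replicate ranges.
Mean of replicates: (3.2901 + 2.9311 + 3.3209 + 3.3420 + 2.9225 + 3.3209 + 3.3420 + 3.2762 + 3.2762) / 9 = 29.02190 / 9 = 3.22466
Sum of squared deviations: (+0.06544)² + (−0.29356)² + (+0.09624)² + (+0.11734)² + (−0.30216)² + (+0.09624)² + (+0.11734)² + (+0.05154)² + (+0.05154)² = 0.23313
Variance = 0.23313 / 8 = 0.02914
SE* = √0.02914

SE* = 0.1707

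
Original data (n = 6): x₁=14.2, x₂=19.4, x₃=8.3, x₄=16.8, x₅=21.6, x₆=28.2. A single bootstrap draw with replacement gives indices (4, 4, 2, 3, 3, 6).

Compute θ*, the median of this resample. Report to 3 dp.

θ* = 16.800

Resample values: 16.8, 16.8, 19.4, 8.3, 8.3, 28.2.
Sorted: 8.3, 8.3, 16.8, 16.8, 19.4, 28.2
Median = average of the two middle values = 16.800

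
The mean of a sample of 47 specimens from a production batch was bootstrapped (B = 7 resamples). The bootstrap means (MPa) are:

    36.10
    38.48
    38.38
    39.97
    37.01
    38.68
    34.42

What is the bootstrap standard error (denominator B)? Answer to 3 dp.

SE* = 1.727

Bootstrap SE is the standard deviation of the 7 replicate means.
Mean of replicates: (36.10 + 38.48 + 38.38 + 39.97 + 37.01 + 38.68 + 34.42) / 7 = 263.0400 / 7 = 37.5771
Sum of squared deviations: (−1.4771)² + (+0.9029)² + (+0.8029)² + (+2.3929)² + (−0.5671)² + (+1.1029)² + (−3.1571)² = 20.8729
Variance = 20.8729 / 7 = 2.9818
SE* = √2.9818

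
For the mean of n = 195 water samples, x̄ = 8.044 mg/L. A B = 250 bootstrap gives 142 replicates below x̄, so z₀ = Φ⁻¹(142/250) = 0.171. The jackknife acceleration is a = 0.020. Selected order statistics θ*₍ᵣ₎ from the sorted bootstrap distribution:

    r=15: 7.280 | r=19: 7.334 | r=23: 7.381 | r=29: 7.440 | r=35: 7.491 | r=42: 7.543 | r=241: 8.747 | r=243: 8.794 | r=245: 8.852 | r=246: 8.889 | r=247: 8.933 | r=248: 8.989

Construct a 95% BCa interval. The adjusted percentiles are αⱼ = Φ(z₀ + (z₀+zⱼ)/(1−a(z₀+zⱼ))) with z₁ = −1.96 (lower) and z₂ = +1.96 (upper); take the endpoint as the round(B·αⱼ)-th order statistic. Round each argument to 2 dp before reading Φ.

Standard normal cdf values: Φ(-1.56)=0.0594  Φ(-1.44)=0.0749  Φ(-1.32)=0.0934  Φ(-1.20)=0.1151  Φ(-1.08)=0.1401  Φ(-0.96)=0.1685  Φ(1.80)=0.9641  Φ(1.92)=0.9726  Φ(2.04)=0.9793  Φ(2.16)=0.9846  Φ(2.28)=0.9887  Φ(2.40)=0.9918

Lower: z₀ + z₁ = 0.171 + (-1.960) = -1.789; 1 − a(z₀+z₁) = 1 − (0.020)(-1.789) = 1.0358; argument = 0.171 + (-1.789)/1.0358 = -1.5562 → -1.56.
α₁ = Φ(-1.56) = 0.0594; rank = round(250 × 0.0594) = 15; θ*₍15₎ = 7.280.
Upper: z₀ + z₂ = 2.131; 1 − a(z₀+z₂) = 0.9574; argument = 2.3969 → 2.40; α₂ = 0.9918; rank = 248; θ*₍248₎ = 8.989.

(7.280, 8.989)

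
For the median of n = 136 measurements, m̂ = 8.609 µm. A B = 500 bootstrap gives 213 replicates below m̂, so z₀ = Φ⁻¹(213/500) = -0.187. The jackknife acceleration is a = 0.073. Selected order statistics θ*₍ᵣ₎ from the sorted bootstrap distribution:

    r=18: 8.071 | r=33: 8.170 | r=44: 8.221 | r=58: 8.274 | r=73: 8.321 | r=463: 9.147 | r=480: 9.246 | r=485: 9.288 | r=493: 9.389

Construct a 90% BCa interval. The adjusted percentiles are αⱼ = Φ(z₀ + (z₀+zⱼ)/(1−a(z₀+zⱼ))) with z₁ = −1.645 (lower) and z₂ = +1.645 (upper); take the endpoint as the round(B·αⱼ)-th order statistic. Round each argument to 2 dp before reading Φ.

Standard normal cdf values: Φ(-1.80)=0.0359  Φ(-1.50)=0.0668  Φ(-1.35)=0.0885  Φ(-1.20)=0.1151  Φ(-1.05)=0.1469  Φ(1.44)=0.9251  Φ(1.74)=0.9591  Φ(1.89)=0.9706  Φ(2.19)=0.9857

(8.071, 9.147)

Lower: z₀ + z₁ = -0.187 + (-1.645) = -1.832; 1 − a(z₀+z₁) = 1 − (0.073)(-1.832) = 1.1337; argument = -0.187 + (-1.832)/1.1337 = -1.8029 → -1.80.
α₁ = Φ(-1.80) = 0.0359; rank = round(500 × 0.0359) = 18; θ*₍18₎ = 8.071.
Upper: z₀ + z₂ = 1.458; 1 − a(z₀+z₂) = 0.8936; argument = 1.4447 → 1.44; α₂ = 0.9251; rank = 463; θ*₍463₎ = 9.147.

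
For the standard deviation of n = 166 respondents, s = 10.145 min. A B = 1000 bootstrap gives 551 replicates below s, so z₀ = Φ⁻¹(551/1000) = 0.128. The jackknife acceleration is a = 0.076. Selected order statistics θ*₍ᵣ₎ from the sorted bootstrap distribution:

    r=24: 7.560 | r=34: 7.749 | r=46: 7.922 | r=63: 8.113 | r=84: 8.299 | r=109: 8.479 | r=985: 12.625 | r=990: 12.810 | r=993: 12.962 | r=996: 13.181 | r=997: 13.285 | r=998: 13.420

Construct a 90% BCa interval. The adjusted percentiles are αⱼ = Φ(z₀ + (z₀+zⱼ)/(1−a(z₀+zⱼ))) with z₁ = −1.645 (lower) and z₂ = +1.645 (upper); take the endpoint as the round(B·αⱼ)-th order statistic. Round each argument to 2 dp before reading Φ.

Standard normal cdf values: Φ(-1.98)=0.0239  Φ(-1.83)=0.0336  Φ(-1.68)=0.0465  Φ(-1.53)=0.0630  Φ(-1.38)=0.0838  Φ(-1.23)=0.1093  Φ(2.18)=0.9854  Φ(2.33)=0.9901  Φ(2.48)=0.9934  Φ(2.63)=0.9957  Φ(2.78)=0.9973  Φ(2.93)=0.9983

(8.479, 12.625)

Lower: z₀ + z₁ = 0.128 + (-1.645) = -1.517; 1 − a(z₀+z₁) = 1 − (0.076)(-1.517) = 1.1153; argument = 0.128 + (-1.517)/1.1153 = -1.2322 → -1.23.
α₁ = Φ(-1.23) = 0.1093; rank = round(1000 × 0.1093) = 109; θ*₍109₎ = 8.479.
Upper: z₀ + z₂ = 1.773; 1 − a(z₀+z₂) = 0.8653; argument = 2.1771 → 2.18; α₂ = 0.9854; rank = 985; θ*₍985₎ = 12.625.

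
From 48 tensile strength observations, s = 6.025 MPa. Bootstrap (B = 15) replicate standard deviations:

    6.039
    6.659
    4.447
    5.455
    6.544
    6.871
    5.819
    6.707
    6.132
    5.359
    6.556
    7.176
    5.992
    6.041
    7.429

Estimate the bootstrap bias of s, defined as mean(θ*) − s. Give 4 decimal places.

mean(θ*) = (6.039 + 6.659 + 4.447 + 5.455 + 6.544 + 6.871 + 5.819 + 6.707 + 6.132 + 5.359 + 6.556 + 7.176 + 5.992 + 6.041 + 7.429) / 15 = 6.21507
bias = 6.21507 − 6.025

bias = +0.1901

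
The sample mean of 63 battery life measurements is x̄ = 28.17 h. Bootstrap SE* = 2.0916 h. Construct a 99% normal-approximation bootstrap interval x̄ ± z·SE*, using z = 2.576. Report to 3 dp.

(22.782, 33.558)

Margin = 2.576 × 2.0916 = 5.3880
Interval: 28.17 ± 5.3880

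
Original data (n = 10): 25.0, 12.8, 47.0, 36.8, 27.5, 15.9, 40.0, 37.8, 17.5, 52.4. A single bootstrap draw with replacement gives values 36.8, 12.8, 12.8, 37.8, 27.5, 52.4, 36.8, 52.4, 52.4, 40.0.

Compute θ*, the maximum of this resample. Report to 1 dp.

Maximum = 52.4

θ* = 52.4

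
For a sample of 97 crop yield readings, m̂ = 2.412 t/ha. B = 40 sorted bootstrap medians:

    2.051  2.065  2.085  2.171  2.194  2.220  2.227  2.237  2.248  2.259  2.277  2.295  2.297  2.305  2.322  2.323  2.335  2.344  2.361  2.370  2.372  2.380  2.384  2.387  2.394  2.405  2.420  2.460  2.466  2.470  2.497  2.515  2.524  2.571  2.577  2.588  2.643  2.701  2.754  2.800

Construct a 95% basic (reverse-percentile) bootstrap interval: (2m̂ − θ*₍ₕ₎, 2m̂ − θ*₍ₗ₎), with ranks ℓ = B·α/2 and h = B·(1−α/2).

Percentile endpoints at ranks 1 and 39: θ*₍1₎ = 2.051, θ*₍39₎ = 2.754.
Basic interval reflects these around m̂:
  lower = 2 × 2.412 − 2.754 = 2.070
  upper = 2 × 2.412 − 2.051 = 2.773

(2.070, 2.773)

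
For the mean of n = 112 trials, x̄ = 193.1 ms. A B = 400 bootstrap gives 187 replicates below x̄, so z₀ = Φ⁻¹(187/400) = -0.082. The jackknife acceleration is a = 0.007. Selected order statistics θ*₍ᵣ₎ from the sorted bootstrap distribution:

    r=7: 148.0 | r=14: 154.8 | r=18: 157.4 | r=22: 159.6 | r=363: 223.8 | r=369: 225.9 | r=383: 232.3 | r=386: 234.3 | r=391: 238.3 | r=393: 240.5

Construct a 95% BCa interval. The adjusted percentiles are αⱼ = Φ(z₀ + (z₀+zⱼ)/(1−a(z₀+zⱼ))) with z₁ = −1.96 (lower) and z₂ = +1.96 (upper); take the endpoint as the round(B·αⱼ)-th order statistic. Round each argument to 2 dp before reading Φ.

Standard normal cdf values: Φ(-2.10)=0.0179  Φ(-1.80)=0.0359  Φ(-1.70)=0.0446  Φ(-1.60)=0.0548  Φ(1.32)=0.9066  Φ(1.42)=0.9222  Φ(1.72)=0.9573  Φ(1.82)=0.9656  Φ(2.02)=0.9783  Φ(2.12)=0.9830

Lower: z₀ + z₁ = -0.082 + (-1.960) = -2.042; 1 − a(z₀+z₁) = 1 − (0.007)(-2.042) = 1.0143; argument = -0.082 + (-2.042)/1.0143 = -2.0952 → -2.10.
α₁ = Φ(-2.10) = 0.0179; rank = round(400 × 0.0179) = 7; θ*₍7₎ = 148.0.
Upper: z₀ + z₂ = 1.878; 1 − a(z₀+z₂) = 0.9869; argument = 1.8210 → 1.82; α₂ = 0.9656; rank = 386; θ*₍386₎ = 234.3.

(148.0, 234.3)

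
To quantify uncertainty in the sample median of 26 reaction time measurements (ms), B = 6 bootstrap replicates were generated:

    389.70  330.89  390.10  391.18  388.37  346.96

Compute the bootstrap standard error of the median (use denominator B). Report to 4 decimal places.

SE* = 24.4584

Bootstrap SE is the standard deviation of the 6 replicate medians.
Mean of replicates: (389.70 + 330.89 + 390.10 + 391.18 + 388.37 + 346.96) / 6 = 2237.20000 / 6 = 372.86667
Sum of squared deviations: (+16.83333)² + (−41.97667)² + (+17.23333)² + (+18.31333)² + (+15.50333)² + (−25.90667)² = 3589.27633
Variance = 3589.27633 / 6 = 598.21272
SE* = √598.21272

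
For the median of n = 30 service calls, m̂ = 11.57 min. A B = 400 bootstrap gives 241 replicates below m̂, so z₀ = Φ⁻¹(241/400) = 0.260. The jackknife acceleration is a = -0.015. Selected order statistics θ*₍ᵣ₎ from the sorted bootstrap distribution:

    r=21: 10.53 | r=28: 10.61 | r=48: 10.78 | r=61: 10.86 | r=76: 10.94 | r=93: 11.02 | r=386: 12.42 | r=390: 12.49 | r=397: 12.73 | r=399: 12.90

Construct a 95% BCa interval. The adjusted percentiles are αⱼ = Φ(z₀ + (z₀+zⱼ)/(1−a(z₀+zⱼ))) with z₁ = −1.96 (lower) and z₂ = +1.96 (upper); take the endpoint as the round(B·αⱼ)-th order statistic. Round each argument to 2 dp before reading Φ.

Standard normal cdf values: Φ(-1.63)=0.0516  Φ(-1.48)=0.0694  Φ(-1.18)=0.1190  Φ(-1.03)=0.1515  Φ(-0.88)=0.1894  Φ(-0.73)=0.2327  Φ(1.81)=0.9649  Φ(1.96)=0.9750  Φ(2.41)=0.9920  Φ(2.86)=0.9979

(10.61, 12.73)

Lower: z₀ + z₁ = 0.260 + (-1.960) = -1.700; 1 − a(z₀+z₁) = 1 − (-0.015)(-1.700) = 0.9745; argument = 0.260 + (-1.700)/0.9745 = -1.4845 → -1.48.
α₁ = Φ(-1.48) = 0.0694; rank = round(400 × 0.0694) = 28; θ*₍28₎ = 10.61.
Upper: z₀ + z₂ = 2.220; 1 − a(z₀+z₂) = 1.0333; argument = 2.4085 → 2.41; α₂ = 0.9920; rank = 397; θ*₍397₎ = 12.73.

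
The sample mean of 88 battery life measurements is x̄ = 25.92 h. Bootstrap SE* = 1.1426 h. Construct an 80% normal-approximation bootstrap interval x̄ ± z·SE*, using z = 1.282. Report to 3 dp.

Margin = 1.282 × 1.1426 = 1.4648
Interval: 25.92 ± 1.4648

(24.455, 27.385)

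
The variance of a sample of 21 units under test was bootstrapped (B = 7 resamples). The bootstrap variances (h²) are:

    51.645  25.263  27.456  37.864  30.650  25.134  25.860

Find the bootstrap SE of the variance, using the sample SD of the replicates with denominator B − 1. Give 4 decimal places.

Bootstrap SE is the standard deviation of the 7 replicate variances.
Mean of replicates: (51.645 + 25.263 + 27.456 + 37.864 + 30.650 + 25.134 + 25.860) / 7 = 223.87200 / 7 = 31.98171
Sum of squared deviations: (+19.66329)² + (−6.71871)² + (−4.52571)² + (+5.88229)² + (−1.33171)² + (−6.84771)² + (−6.12171)² = 573.00934
Variance = 573.00934 / 6 = 95.50156
SE* = √95.50156

SE* = 9.7725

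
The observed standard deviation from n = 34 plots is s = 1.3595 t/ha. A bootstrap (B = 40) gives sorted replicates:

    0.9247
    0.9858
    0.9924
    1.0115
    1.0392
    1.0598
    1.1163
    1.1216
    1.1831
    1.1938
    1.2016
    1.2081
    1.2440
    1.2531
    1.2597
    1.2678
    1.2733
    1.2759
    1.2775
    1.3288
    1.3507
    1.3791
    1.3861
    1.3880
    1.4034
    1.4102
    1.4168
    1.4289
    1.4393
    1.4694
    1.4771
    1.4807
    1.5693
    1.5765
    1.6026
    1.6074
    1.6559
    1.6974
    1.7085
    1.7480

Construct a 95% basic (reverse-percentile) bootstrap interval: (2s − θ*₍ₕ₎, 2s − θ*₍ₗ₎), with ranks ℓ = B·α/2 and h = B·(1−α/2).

(1.0105, 1.7943)

Percentile endpoints at ranks 1 and 39: θ*₍1₎ = 0.9247, θ*₍39₎ = 1.7085.
Basic interval reflects these around s:
  lower = 2 × 1.3595 − 1.7085 = 1.0105
  upper = 2 × 1.3595 − 0.9247 = 1.7943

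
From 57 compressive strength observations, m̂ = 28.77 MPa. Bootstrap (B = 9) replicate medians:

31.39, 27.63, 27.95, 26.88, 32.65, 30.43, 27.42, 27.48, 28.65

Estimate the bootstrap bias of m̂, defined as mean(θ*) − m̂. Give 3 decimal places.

bias = +0.172

mean(θ*) = (31.39 + 27.63 + 27.95 + 26.88 + 32.65 + 30.43 + 27.42 + 27.48 + 28.65) / 9 = 28.9422
bias = 28.9422 − 28.77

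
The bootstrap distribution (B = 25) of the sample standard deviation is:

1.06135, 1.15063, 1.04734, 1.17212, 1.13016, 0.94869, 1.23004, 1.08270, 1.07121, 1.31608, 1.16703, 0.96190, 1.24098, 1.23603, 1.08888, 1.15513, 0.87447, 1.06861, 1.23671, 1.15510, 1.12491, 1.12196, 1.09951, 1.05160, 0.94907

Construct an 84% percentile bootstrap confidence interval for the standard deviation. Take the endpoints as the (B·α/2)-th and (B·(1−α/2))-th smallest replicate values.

Sorted replicates: 0.87447, 0.94869, 0.94907, 0.96190, 1.04734, 1.05160, 1.06135, 1.06861, 1.07121, 1.08270, 1.08888, 1.09951, 1.12196, 1.12491, 1.13016, 1.15063, 1.15510, 1.15513, 1.16703, 1.17212, 1.23004, 1.23603, 1.23671, 1.24098, 1.31608
α = 0.16; lower rank = 25 × 0.080 = 2; upper rank = 25 × 0.920 = 23.
The 2nd smallest replicate is 0.94869; the 23rd is 1.23671.

(0.94869, 1.23671)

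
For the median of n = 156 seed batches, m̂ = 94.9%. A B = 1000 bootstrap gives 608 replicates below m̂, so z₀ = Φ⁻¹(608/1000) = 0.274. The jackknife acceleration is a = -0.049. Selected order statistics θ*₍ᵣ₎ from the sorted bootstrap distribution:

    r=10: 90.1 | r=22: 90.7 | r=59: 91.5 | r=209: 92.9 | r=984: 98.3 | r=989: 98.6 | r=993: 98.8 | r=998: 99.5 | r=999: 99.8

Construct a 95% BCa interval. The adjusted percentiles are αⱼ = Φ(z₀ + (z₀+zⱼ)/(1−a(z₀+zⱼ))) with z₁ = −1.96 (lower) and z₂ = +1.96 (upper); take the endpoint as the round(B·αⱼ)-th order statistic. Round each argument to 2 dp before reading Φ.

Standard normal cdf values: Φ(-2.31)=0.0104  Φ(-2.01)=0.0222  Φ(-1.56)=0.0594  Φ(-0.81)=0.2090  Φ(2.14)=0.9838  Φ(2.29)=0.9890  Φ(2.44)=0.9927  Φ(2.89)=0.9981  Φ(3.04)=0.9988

(91.5, 98.6)

Lower: z₀ + z₁ = 0.274 + (-1.960) = -1.686; 1 − a(z₀+z₁) = 1 − (-0.049)(-1.686) = 0.9174; argument = 0.274 + (-1.686)/0.9174 = -1.5638 → -1.56.
α₁ = Φ(-1.56) = 0.0594; rank = round(1000 × 0.0594) = 59; θ*₍59₎ = 91.5.
Upper: z₀ + z₂ = 2.234; 1 − a(z₀+z₂) = 1.1095; argument = 2.2876 → 2.29; α₂ = 0.9890; rank = 989; θ*₍989₎ = 98.6.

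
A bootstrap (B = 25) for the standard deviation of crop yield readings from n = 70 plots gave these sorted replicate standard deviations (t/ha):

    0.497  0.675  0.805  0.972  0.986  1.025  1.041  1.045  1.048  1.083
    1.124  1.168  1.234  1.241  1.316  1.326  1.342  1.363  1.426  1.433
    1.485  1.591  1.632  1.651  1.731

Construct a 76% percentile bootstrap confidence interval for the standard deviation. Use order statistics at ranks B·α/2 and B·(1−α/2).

α = 0.24; lower rank = 25 × 0.120 = 3; upper rank = 25 × 0.880 = 22.
The 3rd smallest replicate is 0.805; the 22nd is 1.591.

(0.805, 1.591)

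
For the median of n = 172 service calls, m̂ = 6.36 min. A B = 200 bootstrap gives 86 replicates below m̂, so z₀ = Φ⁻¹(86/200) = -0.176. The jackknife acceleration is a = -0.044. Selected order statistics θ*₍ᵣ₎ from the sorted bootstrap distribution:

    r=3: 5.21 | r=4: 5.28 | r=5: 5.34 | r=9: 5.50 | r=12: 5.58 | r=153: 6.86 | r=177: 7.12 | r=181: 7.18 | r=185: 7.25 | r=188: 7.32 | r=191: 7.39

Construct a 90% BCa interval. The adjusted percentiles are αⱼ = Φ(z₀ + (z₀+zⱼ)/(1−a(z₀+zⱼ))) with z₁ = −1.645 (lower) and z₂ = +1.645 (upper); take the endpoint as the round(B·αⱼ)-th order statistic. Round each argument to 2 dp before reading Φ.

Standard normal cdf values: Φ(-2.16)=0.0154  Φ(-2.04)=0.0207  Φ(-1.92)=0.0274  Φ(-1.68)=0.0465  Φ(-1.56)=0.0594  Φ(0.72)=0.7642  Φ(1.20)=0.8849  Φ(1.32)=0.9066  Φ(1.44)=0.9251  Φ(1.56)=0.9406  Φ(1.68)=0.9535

Lower: z₀ + z₁ = -0.176 + (-1.645) = -1.821; 1 − a(z₀+z₁) = 1 − (-0.044)(-1.821) = 0.9199; argument = -0.176 + (-1.821)/0.9199 = -2.1556 → -2.16.
α₁ = Φ(-2.16) = 0.0154; rank = round(200 × 0.0154) = 3; θ*₍3₎ = 5.21.
Upper: z₀ + z₂ = 1.469; 1 − a(z₀+z₂) = 1.0646; argument = 1.2038 → 1.20; α₂ = 0.8849; rank = 177; θ*₍177₎ = 7.12.

(5.21, 7.12)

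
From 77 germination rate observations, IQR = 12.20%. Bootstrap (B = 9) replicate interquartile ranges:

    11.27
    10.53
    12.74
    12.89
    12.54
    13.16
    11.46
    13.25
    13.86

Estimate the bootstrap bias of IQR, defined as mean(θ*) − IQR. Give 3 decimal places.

bias = +0.211

mean(θ*) = (11.27 + 10.53 + 12.74 + 12.89 + 12.54 + 13.16 + 11.46 + 13.25 + 13.86) / 9 = 12.4111
bias = 12.4111 − 12.20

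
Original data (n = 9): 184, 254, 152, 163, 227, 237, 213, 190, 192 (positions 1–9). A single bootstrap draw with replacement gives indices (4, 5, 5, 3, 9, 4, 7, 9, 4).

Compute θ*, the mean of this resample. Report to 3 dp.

Resample values: 163, 227, 227, 152, 192, 163, 213, 192, 163.
Mean = (163 + 227 + 227 + 152 + 192 + 163 + 213 + 192 + 163) / 9 = 1692.0 / 9 = 188.000

θ* = 188.000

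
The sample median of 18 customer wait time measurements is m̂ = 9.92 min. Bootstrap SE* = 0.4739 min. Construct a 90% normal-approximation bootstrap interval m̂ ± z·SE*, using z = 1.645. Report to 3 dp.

(9.140, 10.700)

Margin = 1.645 × 0.4739 = 0.7796
Interval: 9.92 ± 0.7796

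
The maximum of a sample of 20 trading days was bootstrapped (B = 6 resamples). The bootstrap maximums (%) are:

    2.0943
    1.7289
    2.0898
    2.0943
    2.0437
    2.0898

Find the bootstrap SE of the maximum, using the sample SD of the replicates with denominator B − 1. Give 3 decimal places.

Bootstrap SE is the standard deviation of the 6 replicate maximums.
Mean of replicates: (2.0943 + 1.7289 + 2.0898 + 2.0943 + 2.0437 + 2.0898) / 6 = 12.14080 / 6 = 2.02347
Sum of squared deviations: (+0.07083)² + (−0.29457)² + (+0.06633)² + (+0.07083)² + (+0.02023)² + (+0.06633)² = 0.10601
Variance = 0.10601 / 5 = 0.02120
SE* = √0.02120

SE* = 0.146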